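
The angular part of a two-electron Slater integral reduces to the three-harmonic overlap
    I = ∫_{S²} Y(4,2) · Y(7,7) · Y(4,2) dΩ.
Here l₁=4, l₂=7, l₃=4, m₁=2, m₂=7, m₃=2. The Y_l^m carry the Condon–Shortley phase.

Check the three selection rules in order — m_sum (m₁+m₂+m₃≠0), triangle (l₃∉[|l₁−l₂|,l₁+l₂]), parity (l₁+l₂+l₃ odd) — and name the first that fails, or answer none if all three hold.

azimuthal sum: 2 + 7 + 2 = 11  ✗
3 ≤ 4 ≤ 11 (triangle on l)
L = 4 + 7 + 4 = 15 (odd)

m_sum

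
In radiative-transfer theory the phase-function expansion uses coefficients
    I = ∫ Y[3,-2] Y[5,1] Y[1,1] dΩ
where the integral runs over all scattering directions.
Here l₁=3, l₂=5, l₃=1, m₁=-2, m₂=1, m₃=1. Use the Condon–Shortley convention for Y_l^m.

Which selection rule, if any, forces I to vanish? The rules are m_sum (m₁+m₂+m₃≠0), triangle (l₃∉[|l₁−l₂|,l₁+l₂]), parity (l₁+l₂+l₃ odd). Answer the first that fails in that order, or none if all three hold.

triangle

Σmᵢ = 0  ✓
l₃∈[|l₁−l₂|,l₁+l₂]=[2,8], have l₃=1  ✗
Σlᵢ = 9 ⇒ odd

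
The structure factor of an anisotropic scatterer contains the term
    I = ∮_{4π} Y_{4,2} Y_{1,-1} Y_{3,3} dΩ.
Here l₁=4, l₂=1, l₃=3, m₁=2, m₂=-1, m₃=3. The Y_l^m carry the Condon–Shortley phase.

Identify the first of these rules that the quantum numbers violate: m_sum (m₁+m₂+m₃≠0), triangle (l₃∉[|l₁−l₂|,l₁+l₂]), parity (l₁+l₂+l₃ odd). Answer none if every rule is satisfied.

m_sum

azimuthal sum: 2 − 1 + 3 = 4  ✗
3 ≤ 3 ≤ 5 (triangle on l)
L = 4 + 1 + 3 = 8 (even)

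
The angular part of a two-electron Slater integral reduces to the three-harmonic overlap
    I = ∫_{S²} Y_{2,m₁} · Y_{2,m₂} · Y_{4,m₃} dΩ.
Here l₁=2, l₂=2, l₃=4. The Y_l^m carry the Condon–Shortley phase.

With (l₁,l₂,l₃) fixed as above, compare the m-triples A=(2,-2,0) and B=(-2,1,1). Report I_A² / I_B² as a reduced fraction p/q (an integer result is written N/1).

1/5

l's match ⇒ only the (l;m) 3-j factors differ between A and B.
A: triangle coeff Δ(2,2,4) = 1/630; Σ_t [0,0]: t=0:+1/576 = 1/576; (3j)²=1/630 [(2 2 4; 2 -2 0)], sign=+1
B: triangle coeff Δ(2,2,4) = 1/630; Σ_t [0,0]: t=0:+1/144 = 1/144; (3j)²=1/126 [(2 2 4; -2 1 1)], sign=-1
I_A²/I_B² = (1/630)/(1/126) = 1/5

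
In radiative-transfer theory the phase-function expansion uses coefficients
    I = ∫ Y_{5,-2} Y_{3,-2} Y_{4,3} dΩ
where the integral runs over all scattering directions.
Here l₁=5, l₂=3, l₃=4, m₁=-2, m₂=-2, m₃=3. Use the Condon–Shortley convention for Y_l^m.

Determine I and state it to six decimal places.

m-sum = -2 − 2 + 3 = -1 ≠ 0 ⇒ I = 0

0.000000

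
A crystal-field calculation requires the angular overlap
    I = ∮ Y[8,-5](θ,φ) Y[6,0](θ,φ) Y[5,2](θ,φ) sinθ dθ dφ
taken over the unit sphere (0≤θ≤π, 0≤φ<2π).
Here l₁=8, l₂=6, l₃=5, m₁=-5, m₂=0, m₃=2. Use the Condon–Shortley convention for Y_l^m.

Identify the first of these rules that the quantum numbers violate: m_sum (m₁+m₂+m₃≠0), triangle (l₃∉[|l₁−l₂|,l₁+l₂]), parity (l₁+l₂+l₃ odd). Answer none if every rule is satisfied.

m₁+m₂+m₃ = -5 + 0 + 2 = -3  ✗
triangle: |8−6|=2 ≤ l₃=5 ≤ 8+6=14
parity: l₁+l₂+l₃ = 19 is odd

m_sum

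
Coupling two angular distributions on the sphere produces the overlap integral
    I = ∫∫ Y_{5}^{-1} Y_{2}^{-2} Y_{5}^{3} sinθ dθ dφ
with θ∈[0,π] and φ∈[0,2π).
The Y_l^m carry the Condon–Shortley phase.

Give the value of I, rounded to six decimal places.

Rules hold: Σm=0, L=12 even, 3≤5≤7.
N = 11·5·11 = 605
Δ = 2!·8!·2!/13! = 1/38610
Racah Σ t=0..2: t=0:+1/2880 t=1:−1/576 t=2:+1/2880 = -1/960
⇒ 3j(5 2 5; 0 0 0)² = 10/429, sgn +1
Racah Σ t=0..0: t=0:+1/5760 = 1/5760
⇒ 3j(5 2 5; -1 -2 3)² = 56/2145, sgn +1
4πI² = N·(3j₀)²·(3jₘ)² = 560/1521
I = +1·√(0.368179/4π) = 0.17116875

0.171169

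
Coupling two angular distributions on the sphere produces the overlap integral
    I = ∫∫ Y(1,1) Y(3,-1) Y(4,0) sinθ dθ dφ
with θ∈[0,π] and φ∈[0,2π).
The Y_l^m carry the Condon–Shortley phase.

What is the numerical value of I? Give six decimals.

m-sum 0 ✓  L=8 even ✓  2≤4≤4 ✓
Π(2lᵢ+1) = 3×7×9 = 189
triangle coeff Δ(1,3,4) = 1/252
Σ_t [0,0]: t=0:+1/36 = 1/36
(3j)²=4/63 [(1 3 4; 0 0 0)], sign=+1
Σ_t [0,0]: t=0:+1/96 = 1/96
(3j)²=1/42 [(1 3 4; 1 -1 0)], sign=+1
⇒ 4πI² = 2/7
I = (+1)√(2/7/(4π)) = 0.15078601

0.150786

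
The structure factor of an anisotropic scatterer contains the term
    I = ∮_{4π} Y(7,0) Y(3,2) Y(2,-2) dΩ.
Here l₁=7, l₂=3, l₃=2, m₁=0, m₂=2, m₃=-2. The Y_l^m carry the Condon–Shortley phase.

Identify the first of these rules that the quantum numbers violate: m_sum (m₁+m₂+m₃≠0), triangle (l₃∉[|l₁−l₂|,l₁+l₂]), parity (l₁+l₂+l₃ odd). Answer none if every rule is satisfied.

Σmᵢ = 0  ✓
l₃∈[|l₁−l₂|,l₁+l₂]=[4,10], have l₃=2  ✗
Σlᵢ = 12 ⇒ even

triangle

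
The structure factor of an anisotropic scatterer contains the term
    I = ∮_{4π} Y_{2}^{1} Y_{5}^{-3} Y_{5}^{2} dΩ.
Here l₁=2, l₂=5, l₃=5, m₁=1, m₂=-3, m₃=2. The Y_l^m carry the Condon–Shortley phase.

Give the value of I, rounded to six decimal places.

-0.161739

Rules hold: Σm=0, L=12 even, 3≤5≤7.
N = 5·11·11 = 605
Δ = 2!·2!·8!/13! = 1/38610
Racah Σ t=0..2: t=0:+1/2880 t=1:−1/576 t=2:+1/2880 = -1/960
⇒ 3j(2 5 5; 0 0 0)² = 10/429, sgn +1
Racah Σ t=0..1: t=0:+1/2880 t=1:−1/10080 = 1/4032
⇒ 3j(2 5 5; 1 -3 2)² = 10/429, sgn -1
4πI² = N·(3j₀)²·(3jₘ)² = 500/1521
I = -1·√(0.328731/4π) = -0.16173926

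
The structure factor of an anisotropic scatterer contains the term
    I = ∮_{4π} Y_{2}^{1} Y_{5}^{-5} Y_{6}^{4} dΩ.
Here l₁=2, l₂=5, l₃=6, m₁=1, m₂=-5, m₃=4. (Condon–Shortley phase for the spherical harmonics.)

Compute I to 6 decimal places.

Σlᵢ=13 odd — θ-integrand is odd under cosθ→−cosθ; I=0

0.000000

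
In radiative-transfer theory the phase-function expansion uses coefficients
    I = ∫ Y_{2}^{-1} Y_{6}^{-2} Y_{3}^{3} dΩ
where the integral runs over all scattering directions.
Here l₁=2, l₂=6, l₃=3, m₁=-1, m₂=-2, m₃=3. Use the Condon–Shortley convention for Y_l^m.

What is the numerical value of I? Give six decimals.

|2−6|≤3≤2+6 violated ⇒ I = 0

0.000000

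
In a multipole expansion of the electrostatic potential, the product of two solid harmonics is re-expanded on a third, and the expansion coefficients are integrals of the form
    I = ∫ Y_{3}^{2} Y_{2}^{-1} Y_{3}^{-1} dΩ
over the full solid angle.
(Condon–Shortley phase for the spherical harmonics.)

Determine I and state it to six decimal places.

m-sum 0 ✓  L=8 even ✓  1≤3≤5 ✓
Π(2lᵢ+1) = 7×5×7 = 245
triangle coeff Δ(3,2,3) = 1/3780
Σ_t [0,2]: t=0:+1/24 t=1:−1/4 t=2:+1/24 = -1/6
(3j)²=4/105 [(3 2 3; 0 0 0)], sign=+1
Σ_t [0,1]: t=0:+1/12 t=1:−1/48 = 1/16
(3j)²=1/28 [(3 2 3; 2 -1 -1)], sign=+1
⇒ 4πI² = 1/3
I = (+1)√(1/3/(4π)) = 0.16286750

0.162868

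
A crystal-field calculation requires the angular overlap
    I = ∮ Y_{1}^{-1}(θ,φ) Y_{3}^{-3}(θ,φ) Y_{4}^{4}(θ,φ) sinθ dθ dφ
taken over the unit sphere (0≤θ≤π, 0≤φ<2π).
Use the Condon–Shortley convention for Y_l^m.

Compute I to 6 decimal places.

Rules hold: Σm=0, L=8 even, 2≤4≤4.
N = 3·7·9 = 189
Δ = 0!·2!·6!/9! = 1/252
Racah Σ t=0..0: t=0:+1/36 = 1/36
⇒ 3j(1 3 4; 0 0 0)² = 4/63, sgn +1
Racah Σ t=0..0: t=0:+1/1440 = 1/1440
⇒ 3j(1 3 4; -1 -3 4)² = 1/9, sgn +1
4πI² = N·(3j₀)²·(3jₘ)² = 4/3
I = +1·√(1.33333/4π) = 0.32573501

0.325735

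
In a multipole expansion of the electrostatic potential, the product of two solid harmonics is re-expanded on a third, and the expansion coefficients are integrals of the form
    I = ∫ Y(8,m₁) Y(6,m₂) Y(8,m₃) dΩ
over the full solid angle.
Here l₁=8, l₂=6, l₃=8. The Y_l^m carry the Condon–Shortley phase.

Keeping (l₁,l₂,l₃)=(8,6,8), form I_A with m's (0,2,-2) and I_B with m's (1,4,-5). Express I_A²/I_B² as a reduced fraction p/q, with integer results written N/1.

104/33

Shared (l₁,l₂,l₃)=(8,6,8): N and (l;000)² cancel in I_A²/I_B².
A: Δ = 6!·10!·6!/23! = 1/13742520792; Racah Σ t=2..6: t=2:+1/597196800 t=3:−1/62208000 t=4:+1/39813120 t=5:−1/130636800 t=6:+1/2786918400 = 143/41803776000; ⇒ 3j(8 6 8; 0 2 -2)² = 26/7429, sgn +1
B: Δ = 6!·10!·6!/23! = 1/13742520792; Racah Σ t=4..6: t=4:+1/1045094400 t=5:−1/1161216000 t=6:+1/12541132800 = 11/62705664000; ⇒ 3j(8 6 8; 1 4 -5)² = 33/29716, sgn -1
I_A²/I_B² = (26/7429)/(33/29716) = 104/33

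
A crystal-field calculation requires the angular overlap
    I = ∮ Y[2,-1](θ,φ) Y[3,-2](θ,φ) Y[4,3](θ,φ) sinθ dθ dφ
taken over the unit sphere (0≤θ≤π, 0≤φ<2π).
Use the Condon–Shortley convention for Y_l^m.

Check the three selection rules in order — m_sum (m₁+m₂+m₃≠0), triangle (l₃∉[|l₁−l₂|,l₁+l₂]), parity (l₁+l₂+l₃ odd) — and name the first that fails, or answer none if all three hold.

parity

azimuthal sum: -1 − 2 + 3 = 0  ✓
1 ≤ 4 ≤ 5 (triangle on l)  ✓
L = 2 + 3 + 4 = 9 (odd)  ✗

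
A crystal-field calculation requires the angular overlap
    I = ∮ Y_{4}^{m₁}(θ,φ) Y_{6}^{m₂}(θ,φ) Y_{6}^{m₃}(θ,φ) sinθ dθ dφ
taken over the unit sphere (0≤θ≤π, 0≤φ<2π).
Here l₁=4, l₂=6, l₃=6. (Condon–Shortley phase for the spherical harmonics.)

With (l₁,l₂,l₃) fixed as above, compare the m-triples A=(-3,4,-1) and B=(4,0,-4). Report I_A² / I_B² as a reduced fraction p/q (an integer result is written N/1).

25/21

Shared (l₁,l₂,l₃)=(4,6,6): N and (l;000)² cancel in I_A²/I_B².
A: Δ = 4!·4!·8!/17! = 1/15315300; Racah Σ t=3..4: t=3:−1/725760 t=4:+1/207360 = 1/290304; ⇒ 3j(4 6 6; -3 4 -1)² = 125/7293, sgn -1
B: Δ = 4!·4!·8!/17! = 1/15315300; Racah Σ t=0..0: t=0:+1/829440 = 1/829440; ⇒ 3j(4 6 6; 4 0 -4)² = 35/2431, sgn +1
I_A²/I_B² = (125/7293)/(35/2431) = 25/21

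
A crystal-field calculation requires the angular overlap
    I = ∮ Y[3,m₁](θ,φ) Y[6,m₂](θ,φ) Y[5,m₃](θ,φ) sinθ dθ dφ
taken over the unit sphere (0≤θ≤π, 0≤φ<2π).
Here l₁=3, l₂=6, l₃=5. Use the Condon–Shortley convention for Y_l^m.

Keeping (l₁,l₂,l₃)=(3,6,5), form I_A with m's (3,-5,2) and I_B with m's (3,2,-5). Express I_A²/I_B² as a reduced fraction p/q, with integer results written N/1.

l's match ⇒ only the (l;m) 3-j factors differ between A and B.
A: triangle coeff Δ(3,6,5) = 1/675675; Σ_t [0,0]: t=0:+1/241920 = 1/241920; (3j)²=2/91 [(3 6 5; 3 -5 2)], sign=-1
B: triangle coeff Δ(3,6,5) = 1/675675; Σ_t [0,0]: t=0:+1/1935360 = 1/1935360; (3j)²=1/1001 [(3 6 5; 3 2 -5)], sign=+1
I_A²/I_B² = (2/91)/(1/1001) = 22/1

22/1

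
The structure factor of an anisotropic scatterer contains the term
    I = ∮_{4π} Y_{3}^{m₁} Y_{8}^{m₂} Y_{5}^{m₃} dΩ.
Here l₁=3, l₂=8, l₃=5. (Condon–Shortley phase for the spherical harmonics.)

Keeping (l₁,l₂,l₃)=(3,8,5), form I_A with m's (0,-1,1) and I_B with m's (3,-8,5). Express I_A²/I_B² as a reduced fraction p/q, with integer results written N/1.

l's match ⇒ only the (l;m) 3-j factors differ between A and B.
A: triangle coeff Δ(3,8,5) = 1/136136; Σ_t [3,3]: t=3:−1/622080 = -1/622080; (3j)²=105/4862 [(3 8 5; 0 -1 1)], sign=-1
B: triangle coeff Δ(3,8,5) = 1/136136; Σ_t [0,0]: t=0:+1/2612736000 = 1/2612736000; (3j)²=1/17 [(3 8 5; 3 -8 5)], sign=+1
I_A²/I_B² = (105/4862)/(1/17) = 105/286

105/286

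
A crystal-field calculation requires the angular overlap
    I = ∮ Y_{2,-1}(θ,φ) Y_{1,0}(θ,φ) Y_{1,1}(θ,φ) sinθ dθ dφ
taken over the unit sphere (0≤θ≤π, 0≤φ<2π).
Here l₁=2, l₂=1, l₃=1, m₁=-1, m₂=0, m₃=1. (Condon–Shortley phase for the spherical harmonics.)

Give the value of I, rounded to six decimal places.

Checks pass: Σm=0; 4 even; l₃=1∈[1,3].
(2·2+1)(2·1+1)(2·1+1) = 45
Δ: 2! 2! 0! / 5! → 1/30
sum: t=1:−1/1 = -1/1
3j²(2 1 1; 0 0 0) = Δ·Π!·Σ² = 2/15  (sign +1)
sum: t=1:−1/2 = -1/2
3j²(2 1 1; -1 0 1) = Δ·Π!·Σ² = 1/10  (sign -1)
combine: 4πI² = 45·2/15·1/10 = 3/5
take √, sign -1: I = -0.21850969

-0.218510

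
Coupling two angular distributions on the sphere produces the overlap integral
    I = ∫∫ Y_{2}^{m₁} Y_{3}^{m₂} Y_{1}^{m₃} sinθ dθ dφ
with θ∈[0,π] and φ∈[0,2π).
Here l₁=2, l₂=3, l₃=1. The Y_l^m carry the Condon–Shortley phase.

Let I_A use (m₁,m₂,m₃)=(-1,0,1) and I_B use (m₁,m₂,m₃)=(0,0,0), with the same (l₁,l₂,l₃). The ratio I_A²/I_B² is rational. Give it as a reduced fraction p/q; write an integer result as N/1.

Shared (l₁,l₂,l₃)=(2,3,1): N and (l;000)² cancel in I_A²/I_B².
A: Δ = 4!·0!·2!/7! = 1/105; Racah Σ t=3..3: t=3:−1/12 = -1/12; ⇒ 3j(2 3 1; -1 0 1)² = 1/35, sgn -1
B: Δ = 4!·0!·2!/7! = 1/105; Racah Σ t=2..2: t=2:+1/4 = 1/4; ⇒ 3j(2 3 1; 0 0 0)² = 3/35, sgn -1
I_A²/I_B² = (1/35)/(3/35) = 1/3

1/3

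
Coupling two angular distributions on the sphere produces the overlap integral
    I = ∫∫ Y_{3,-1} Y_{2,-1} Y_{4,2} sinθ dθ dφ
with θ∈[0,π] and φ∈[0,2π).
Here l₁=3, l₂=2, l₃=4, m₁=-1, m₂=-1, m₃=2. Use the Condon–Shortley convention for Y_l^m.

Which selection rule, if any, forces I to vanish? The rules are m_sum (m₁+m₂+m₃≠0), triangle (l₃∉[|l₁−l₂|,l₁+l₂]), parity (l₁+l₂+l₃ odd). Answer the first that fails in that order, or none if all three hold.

parity

Σmᵢ = 0  ✓
l₃∈[|l₁−l₂|,l₁+l₂]=[1,5], have l₃=4  ✓
Σlᵢ = 9 ⇒ odd  ✗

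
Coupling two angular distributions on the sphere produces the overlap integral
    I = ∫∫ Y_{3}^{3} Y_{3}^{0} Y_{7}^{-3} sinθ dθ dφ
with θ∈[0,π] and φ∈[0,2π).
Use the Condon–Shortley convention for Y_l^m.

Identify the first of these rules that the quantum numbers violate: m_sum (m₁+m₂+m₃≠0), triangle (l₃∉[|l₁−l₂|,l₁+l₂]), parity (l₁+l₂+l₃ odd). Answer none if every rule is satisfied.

m₁+m₂+m₃ = 3 + 0 − 3 = 0  ✓
triangle: |3−3|=0 ≤ l₃=7 ≤ 3+3=6  ✗
parity: l₁+l₂+l₃ = 13 is odd

triangle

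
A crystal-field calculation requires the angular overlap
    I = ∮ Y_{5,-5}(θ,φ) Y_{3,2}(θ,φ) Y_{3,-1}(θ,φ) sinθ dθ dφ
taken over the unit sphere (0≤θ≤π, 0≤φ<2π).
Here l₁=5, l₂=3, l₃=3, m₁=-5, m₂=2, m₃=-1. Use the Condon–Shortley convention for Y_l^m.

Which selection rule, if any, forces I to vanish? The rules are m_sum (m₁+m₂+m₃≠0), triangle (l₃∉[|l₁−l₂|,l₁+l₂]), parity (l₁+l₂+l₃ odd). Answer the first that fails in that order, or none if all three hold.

m_sum

azimuthal sum: -5 + 2 − 1 = -4  ✗
2 ≤ 3 ≤ 8 (triangle on l)
L = 5 + 3 + 3 = 11 (odd)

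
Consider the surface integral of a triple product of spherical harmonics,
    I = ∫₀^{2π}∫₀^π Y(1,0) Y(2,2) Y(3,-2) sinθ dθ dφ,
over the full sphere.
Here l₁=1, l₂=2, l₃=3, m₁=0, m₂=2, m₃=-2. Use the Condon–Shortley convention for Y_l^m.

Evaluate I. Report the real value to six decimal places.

0.184674

Checks pass: Σm=0; 6 even; l₃=3∈[1,3].
(2·1+1)(2·2+1)(2·3+1) = 105
Δ: 0! 2! 4! / 7! → 1/105
sum: t=0:+1/4 = 1/4
3j²(1 2 3; 0 0 0) = Δ·Π!·Σ² = 3/35  (sign -1)
sum: t=0:+1/24 = 1/24
3j²(1 2 3; 0 2 -2) = Δ·Π!·Σ² = 1/21  (sign -1)
combine: 4πI² = 105·3/35·1/21 = 3/7
take √, sign +1: I = 0.18467439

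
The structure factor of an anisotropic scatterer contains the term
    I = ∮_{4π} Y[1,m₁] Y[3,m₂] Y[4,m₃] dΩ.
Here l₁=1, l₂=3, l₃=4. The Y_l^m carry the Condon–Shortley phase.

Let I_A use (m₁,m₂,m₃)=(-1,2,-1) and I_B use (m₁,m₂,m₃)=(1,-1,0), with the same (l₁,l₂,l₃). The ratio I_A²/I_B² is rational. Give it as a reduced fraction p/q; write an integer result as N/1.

l's match ⇒ only the (l;m) 3-j factors differ between A and B.
A: triangle coeff Δ(1,3,4) = 1/252; Σ_t [0,0]: t=0:+1/240 = 1/240; (3j)²=1/84 [(1 3 4; -1 2 -1)], sign=-1
B: triangle coeff Δ(1,3,4) = 1/252; Σ_t [0,0]: t=0:+1/96 = 1/96; (3j)²=1/42 [(1 3 4; 1 -1 0)], sign=+1
I_A²/I_B² = (1/84)/(1/42) = 1/2

1/2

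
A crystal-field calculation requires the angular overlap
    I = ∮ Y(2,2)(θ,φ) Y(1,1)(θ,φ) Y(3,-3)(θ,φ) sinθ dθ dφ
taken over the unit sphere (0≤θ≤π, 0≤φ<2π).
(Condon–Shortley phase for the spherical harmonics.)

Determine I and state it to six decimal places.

-0.319865

Rules hold: Σm=0, L=6 even, 1≤3≤3.
N = 5·3·7 = 105
Δ = 0!·4!·2!/7! = 1/105
Racah Σ t=0..0: t=0:+1/4 = 1/4
⇒ 3j(2 1 3; 0 0 0)² = 3/35, sgn -1
Racah Σ t=0..0: t=0:+1/48 = 1/48
⇒ 3j(2 1 3; 2 1 -3)² = 1/7, sgn +1
4πI² = N·(3j₀)²·(3jₘ)² = 9/7
I = -1·√(1.28571/4π) = -0.31986543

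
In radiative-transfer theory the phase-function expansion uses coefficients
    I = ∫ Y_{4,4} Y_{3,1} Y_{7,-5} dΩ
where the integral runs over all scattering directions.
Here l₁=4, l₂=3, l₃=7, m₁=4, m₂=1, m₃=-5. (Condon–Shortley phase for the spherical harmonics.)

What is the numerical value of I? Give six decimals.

Rules hold: Σm=0, L=14 even, 1≤7≤7.
N = 9·7·15 = 945
Δ = 0!·8!·6!/15! = 1/45045
Racah Σ t=0..0: t=0:+1/20736 = 1/20736
⇒ 3j(4 3 7; 0 0 0)² = 35/1287, sgn -1
Racah Σ t=0..0: t=0:+1/1935360 = 1/1935360
⇒ 3j(4 3 7; 4 1 -5)² = 1/91, sgn +1
4πI² = N·(3j₀)²·(3jₘ)² = 525/1859
I = -1·√(0.28241/4π) = -0.14991153

-0.149912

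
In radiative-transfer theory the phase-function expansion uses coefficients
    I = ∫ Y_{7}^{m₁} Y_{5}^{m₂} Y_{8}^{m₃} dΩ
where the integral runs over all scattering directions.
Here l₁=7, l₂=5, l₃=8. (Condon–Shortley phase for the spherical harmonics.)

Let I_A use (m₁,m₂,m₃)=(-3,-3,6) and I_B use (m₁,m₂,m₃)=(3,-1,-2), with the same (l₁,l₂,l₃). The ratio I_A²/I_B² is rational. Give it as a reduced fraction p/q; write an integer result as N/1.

Shared (l₁,l₂,l₃)=(7,5,8): N and (l;000)² cancel in I_A²/I_B².
A: Δ = 4!·10!·6!/21! = 1/814773960; Racah Σ t=0..2: t=0:+1/4180377600 t=1:−1/261273600 t=2:+1/232243200 = 1/1393459200; ⇒ 3j(7 5 8; -3 -3 6)² = 1/1292, sgn +1
B: Δ = 4!·10!·6!/21! = 1/814773960; Racah Σ t=0..4: t=0:+1/19906560 t=1:−1/6531840 t=2:+1/15482880 t=3:−1/261273600 t=4:+1/62705664000 = -377/8957952000; ⇒ 3j(7 5 8; 3 -1 -2)² = 10933/1279080, sgn -1
I_A²/I_B² = (1/1292)/(10933/1279080) = 990/10933

990/10933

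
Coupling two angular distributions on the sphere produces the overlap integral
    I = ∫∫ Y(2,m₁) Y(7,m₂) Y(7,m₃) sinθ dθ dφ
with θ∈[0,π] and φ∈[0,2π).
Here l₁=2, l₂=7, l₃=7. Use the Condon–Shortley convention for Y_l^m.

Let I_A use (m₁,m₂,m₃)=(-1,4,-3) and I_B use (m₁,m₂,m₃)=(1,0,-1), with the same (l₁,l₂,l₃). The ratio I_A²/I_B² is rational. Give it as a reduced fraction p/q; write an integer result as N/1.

77/2

Same 2,7,7: normalisation and zero-m 3j drop out of the ratio.
A: Δ: 2! 2! 12! / 17! → 1/185640; sum: t=1:−1/14515200 t=2:+1/4354560 = 1/6220800; 3j²(2 7 7; -1 4 -3) = Δ·Π!·Σ² = 77/4420  (sign +1)
B: Δ: 2! 2! 12! / 17! → 1/185640; sum: t=0:+1/1209600 t=1:−1/1036800 = -1/7257600; 3j²(2 7 7; 1 0 -1) = Δ·Π!·Σ² = 1/2210  (sign -1)
I_A²/I_B² = (77/4420)/(1/2210) = 77/2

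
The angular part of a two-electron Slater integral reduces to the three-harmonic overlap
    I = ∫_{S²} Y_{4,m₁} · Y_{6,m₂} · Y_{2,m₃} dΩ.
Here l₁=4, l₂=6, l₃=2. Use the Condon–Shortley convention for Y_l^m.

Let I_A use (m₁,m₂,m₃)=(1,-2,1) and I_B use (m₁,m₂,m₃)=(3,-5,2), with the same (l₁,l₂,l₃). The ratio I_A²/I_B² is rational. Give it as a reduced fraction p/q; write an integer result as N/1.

l's match ⇒ only the (l;m) 3-j factors differ between A and B.
A: triangle coeff Δ(4,6,2) = 1/6435; Σ_t [3,3]: t=3:−1/4320 = -1/4320; (3j)²=224/6435 [(4 6 2; 1 -2 1)], sign=+1
B: triangle coeff Δ(4,6,2) = 1/6435; Σ_t [1,1]: t=1:−1/120960 = -1/120960; (3j)²=2/39 [(4 6 2; 3 -5 2)], sign=-1
I_A²/I_B² = (224/6435)/(2/39) = 112/165

112/165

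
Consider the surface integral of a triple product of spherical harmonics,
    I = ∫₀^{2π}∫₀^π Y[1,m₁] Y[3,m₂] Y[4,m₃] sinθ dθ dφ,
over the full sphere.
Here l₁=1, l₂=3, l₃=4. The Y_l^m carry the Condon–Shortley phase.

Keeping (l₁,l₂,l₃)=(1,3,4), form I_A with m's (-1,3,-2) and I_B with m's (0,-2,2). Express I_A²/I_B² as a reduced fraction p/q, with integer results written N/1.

Shared (l₁,l₂,l₃)=(1,3,4): N and (l;000)² cancel in I_A²/I_B².
A: Δ = 0!·2!·6!/9! = 1/252; Racah Σ t=0..0: t=0:+1/1440 = 1/1440; ⇒ 3j(1 3 4; -1 3 -2)² = 1/252, sgn +1
B: Δ = 0!·2!·6!/9! = 1/252; Racah Σ t=0..0: t=0:+1/120 = 1/120; ⇒ 3j(1 3 4; 0 -2 2)² = 1/21, sgn +1
I_A²/I_B² = (1/252)/(1/21) = 1/12

1/12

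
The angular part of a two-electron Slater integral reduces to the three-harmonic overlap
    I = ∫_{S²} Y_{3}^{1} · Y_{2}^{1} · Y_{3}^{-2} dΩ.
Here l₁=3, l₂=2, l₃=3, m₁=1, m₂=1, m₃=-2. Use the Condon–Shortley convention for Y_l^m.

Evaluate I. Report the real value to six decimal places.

0.162868

m-sum 0 ✓  L=8 even ✓  1≤3≤5 ✓
Π(2lᵢ+1) = 7×5×7 = 245
triangle coeff Δ(3,2,3) = 1/3780
Σ_t [0,2]: t=0:+1/24 t=1:−1/4 t=2:+1/24 = -1/6
(3j)²=4/105 [(3 2 3; 0 0 0)], sign=+1
Σ_t [1,2]: t=1:−1/12 t=2:+1/48 = -1/16
(3j)²=1/28 [(3 2 3; 1 1 -2)], sign=+1
⇒ 4πI² = 1/3
I = (+1)√(1/3/(4π)) = 0.16286750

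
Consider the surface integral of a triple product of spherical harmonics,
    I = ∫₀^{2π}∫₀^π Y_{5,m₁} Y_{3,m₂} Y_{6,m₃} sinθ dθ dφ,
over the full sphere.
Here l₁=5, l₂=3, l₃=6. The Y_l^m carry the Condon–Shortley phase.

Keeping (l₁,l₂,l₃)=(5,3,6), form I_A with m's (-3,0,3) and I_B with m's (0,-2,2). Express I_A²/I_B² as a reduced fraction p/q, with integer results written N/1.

3/14

Same 5,3,6: normalisation and zero-m 3j drop out of the ratio.
A: Δ: 2! 8! 4! / 15! → 1/675675; sum: t=0:+1/483840 t=1:−1/20160 t=2:+1/17280 = 1/96768; 3j²(5 3 6; -3 0 3) = Δ·Π!·Σ² = 1/1001  (sign -1)
B: Δ: 2! 8! 4! / 15! → 1/675675; sum: t=0:+1/8640 t=1:−1/13824 = 1/23040; 3j²(5 3 6; 0 -2 2) = Δ·Π!·Σ² = 2/429  (sign +1)
I_A²/I_B² = (1/1001)/(2/429) = 3/14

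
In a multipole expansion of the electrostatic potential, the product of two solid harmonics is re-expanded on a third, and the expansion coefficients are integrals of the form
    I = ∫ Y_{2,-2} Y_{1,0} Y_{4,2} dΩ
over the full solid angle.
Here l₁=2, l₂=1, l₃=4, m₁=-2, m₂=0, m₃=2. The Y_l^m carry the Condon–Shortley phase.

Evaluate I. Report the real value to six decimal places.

triangle: need 1≤l₃≤3, have 4; I=0

0.000000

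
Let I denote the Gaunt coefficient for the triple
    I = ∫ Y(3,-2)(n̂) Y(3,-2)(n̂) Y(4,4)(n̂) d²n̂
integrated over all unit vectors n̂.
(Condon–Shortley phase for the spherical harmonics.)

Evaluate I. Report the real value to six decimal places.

0.214561

Rules hold: Σm=0, L=10 even, 0≤4≤6.
N = 7·7·9 = 441
Δ = 2!·4!·4!/11! = 1/34650
Racah Σ t=0..2: t=0:+1/72 t=1:−1/16 t=2:+1/72 = -5/144
⇒ 3j(3 3 4; 0 0 0)² = 2/77, sgn -1
Racah Σ t=1..1: t=1:−1/576 = -1/576
⇒ 3j(3 3 4; -2 -2 4)² = 5/99, sgn -1
4πI² = N·(3j₀)²·(3jₘ)² = 70/121
I = +1·√(0.578512/4π) = 0.21456131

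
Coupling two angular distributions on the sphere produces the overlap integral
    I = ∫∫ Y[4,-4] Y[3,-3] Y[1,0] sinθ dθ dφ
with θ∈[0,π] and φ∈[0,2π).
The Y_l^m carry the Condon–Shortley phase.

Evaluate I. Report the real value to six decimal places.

-4 − 3 + 0 = -7 ≠ 0: azimuthal integral kills it; I = 0

0.000000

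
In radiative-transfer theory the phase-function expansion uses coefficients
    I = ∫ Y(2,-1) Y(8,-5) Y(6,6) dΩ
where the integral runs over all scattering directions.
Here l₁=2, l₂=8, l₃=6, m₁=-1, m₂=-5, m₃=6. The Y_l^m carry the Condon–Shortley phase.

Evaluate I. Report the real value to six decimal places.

-0.030597

Rules hold: Σm=0, L=16 even, 6≤6≤10.
N = 5·17·13 = 1105
Δ = 4!·0!·12!/17! = 1/30940
Racah Σ t=2..2: t=2:+1/2073600 = 1/2073600
⇒ 3j(2 8 6; 0 0 0)² = 28/1105, sgn +1
Racah Σ t=3..3: t=3:−1/2874009600 = -1/2874009600
⇒ 3j(2 8 6; -1 -5 6)² = 1/2380, sgn -1
4πI² = N·(3j₀)²·(3jₘ)² = 1/85
I = -1·√(0.0117647/4π) = -0.03059748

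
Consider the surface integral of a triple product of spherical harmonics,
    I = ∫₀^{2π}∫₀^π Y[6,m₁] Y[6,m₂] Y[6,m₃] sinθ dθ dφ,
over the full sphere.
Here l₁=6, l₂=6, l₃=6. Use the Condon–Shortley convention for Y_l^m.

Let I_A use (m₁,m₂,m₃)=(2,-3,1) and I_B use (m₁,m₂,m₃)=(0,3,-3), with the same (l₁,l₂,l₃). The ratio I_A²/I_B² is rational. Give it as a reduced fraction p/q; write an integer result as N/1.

Shared (l₁,l₂,l₃)=(6,6,6): N and (l;000)² cancel in I_A²/I_B².
A: Δ = 6!·6!·6!/19! = 1/325909584; Racah Σ t=0..3: t=0:+1/1244160 t=1:−1/207360 t=2:+1/276480 t=3:−1/3110400 = -1/1382400; ⇒ 3j(6 6 6; 2 -3 1)² = 189/92378, sgn +1
B: Δ = 6!·6!·6!/19! = 1/325909584; Racah Σ t=3..6: t=3:−1/933120 t=4:+1/276480 t=5:−1/691200 t=6:+1/18662400 = 43/37324800; ⇒ 3j(6 6 6; 0 3 -3)² = 1849/184756, sgn -1
I_A²/I_B² = (189/92378)/(1849/184756) = 378/1849

378/1849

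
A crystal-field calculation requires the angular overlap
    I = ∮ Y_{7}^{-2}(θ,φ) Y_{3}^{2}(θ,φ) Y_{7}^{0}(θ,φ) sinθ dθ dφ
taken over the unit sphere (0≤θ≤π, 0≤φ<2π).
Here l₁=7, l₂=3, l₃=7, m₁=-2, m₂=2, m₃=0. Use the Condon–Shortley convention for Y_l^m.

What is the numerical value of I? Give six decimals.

L=17 odd ⇒ parity kills the (l;000) factor ⇒ I = 0

0.000000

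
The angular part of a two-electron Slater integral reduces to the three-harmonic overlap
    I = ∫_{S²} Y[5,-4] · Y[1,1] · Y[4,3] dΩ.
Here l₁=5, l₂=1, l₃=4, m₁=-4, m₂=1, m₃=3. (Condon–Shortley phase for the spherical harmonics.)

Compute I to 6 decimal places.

Rules hold: Σm=0, L=10 even, 4≤4≤6.
N = 11·3·9 = 297
Δ = 2!·8!·0!/11! = 1/495
Racah Σ t=1..1: t=1:−1/576 = -1/576
⇒ 3j(5 1 4; 0 0 0)² = 5/99, sgn -1
Racah Σ t=2..2: t=2:+1/10080 = 1/10080
⇒ 3j(5 1 4; -4 1 3)² = 4/55, sgn -1
4πI² = N·(3j₀)²·(3jₘ)² = 12/11
I = +1·√(1.09091/4π) = 0.29463840

0.294638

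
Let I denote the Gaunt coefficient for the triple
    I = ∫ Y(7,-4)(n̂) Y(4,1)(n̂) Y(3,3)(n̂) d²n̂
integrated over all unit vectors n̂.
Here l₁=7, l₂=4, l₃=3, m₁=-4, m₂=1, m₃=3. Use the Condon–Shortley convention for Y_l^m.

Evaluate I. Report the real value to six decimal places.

0.144828

Checks pass: Σm=0; 14 even; l₃=3∈[3,11].
(2·7+1)(2·4+1)(2·3+1) = 945
Δ: 8! 6! 0! / 15! → 1/45045
sum: t=4:+1/20736 = 1/20736
3j²(7 4 3; 0 0 0) = Δ·Π!·Σ² = 35/1287  (sign -1)
sum: t=5:−1/518400 = -1/518400
3j²(7 4 3; -4 1 3) = Δ·Π!·Σ² = 2/195  (sign -1)
combine: 4πI² = 945·35/1287·2/195 = 490/1859
take √, sign +1: I = 0.14482829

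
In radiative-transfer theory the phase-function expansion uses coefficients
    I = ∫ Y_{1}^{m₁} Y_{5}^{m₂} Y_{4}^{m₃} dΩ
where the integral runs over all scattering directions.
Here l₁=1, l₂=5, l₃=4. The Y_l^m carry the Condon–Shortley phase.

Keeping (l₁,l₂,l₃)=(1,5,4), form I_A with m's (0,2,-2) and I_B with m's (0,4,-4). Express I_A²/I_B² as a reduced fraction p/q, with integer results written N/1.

Same 1,5,4: normalisation and zero-m 3j drop out of the ratio.
A: Δ: 2! 0! 8! / 11! → 1/495; sum: t=1:−1/1440 = -1/1440; 3j²(1 5 4; 0 2 -2) = Δ·Π!·Σ² = 7/165  (sign -1)
B: Δ: 2! 0! 8! / 11! → 1/495; sum: t=1:−1/40320 = -1/40320; 3j²(1 5 4; 0 4 -4) = Δ·Π!·Σ² = 1/55  (sign -1)
I_A²/I_B² = (7/165)/(1/55) = 7/3

7/3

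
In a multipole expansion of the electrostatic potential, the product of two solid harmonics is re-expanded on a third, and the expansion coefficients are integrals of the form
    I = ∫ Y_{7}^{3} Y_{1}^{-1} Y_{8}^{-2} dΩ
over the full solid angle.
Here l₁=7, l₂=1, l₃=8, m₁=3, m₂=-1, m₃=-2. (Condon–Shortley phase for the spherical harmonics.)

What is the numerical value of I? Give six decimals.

0.118504

Rules hold: Σm=0, L=16 even, 6≤8≤8.
N = 15·3·17 = 765
Δ = 0!·14!·2!/17! = 1/2040
Racah Σ t=0..0: t=0:+1/25401600 = 1/25401600
⇒ 3j(7 1 8; 0 0 0)² = 8/255, sgn +1
Racah Σ t=0..0: t=0:+1/174182400 = 1/174182400
⇒ 3j(7 1 8; 3 -1 -2)² = 1/136, sgn +1
4πI² = N·(3j₀)²·(3jₘ)² = 3/17
I = +1·√(0.176471/4π) = 0.11850352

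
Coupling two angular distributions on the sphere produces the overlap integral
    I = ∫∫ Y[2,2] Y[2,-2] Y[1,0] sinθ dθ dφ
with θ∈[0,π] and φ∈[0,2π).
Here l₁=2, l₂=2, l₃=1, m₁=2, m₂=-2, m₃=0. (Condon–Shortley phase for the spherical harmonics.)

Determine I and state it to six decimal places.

0.000000

l₁+l₂+l₃=5 is odd: 3j(l;000)=0 ⇒ I=0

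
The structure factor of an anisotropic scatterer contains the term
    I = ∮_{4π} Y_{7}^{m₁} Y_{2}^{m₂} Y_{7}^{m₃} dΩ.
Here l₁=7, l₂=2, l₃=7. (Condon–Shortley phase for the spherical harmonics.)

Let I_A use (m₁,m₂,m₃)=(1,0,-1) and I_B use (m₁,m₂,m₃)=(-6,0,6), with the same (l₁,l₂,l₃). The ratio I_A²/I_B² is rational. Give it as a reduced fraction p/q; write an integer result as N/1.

l's match ⇒ only the (l;m) 3-j factors differ between A and B.
A: triangle coeff Δ(7,2,7) = 1/185640; Σ_t [0,2]: t=0:+1/2073600 t=1:−1/604800 t=2:+1/3870720 = -53/58060800; (3j)²=2809/185640 [(7 2 7; 1 0 -1)], sign=-1
B: triangle coeff Δ(7,2,7) = 1/185640; Σ_t [1,2]: t=1:−1/479001600 t=2:+1/159667200 = 1/239500800; (3j)²=26/1785 [(7 2 7; -6 0 6)], sign=-1
I_A²/I_B² = (2809/185640)/(26/1785) = 2809/2704

2809/2704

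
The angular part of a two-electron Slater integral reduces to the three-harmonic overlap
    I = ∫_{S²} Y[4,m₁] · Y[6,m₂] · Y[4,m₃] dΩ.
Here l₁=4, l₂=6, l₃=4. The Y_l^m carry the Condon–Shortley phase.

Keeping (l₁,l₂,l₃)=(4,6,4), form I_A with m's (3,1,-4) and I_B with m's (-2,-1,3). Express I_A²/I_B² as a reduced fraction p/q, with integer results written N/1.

l's match ⇒ only the (l;m) 3-j factors differ between A and B.
A: triangle coeff Δ(4,6,4) = 1/1261260; Σ_t [1,1]: t=1:−1/172800 = -1/172800; (3j)²=7/2145 [(4 6 4; 3 1 -4)], sign=-1
B: triangle coeff Δ(4,6,4) = 1/1261260; Σ_t [4,5]: t=4:+1/11520 t=5:−1/86400 = 13/172800; (3j)²=13/660 [(4 6 4; -2 -1 3)], sign=-1
I_A²/I_B² = (7/2145)/(13/660) = 28/169

28/169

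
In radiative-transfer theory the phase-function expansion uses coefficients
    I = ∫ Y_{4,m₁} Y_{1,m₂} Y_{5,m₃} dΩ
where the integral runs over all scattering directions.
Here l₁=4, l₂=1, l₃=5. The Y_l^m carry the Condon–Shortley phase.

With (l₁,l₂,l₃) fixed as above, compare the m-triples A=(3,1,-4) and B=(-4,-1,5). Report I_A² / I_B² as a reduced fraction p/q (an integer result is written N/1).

4/5

l's match ⇒ only the (l;m) 3-j factors differ between A and B.
A: triangle coeff Δ(4,1,5) = 1/495; Σ_t [0,0]: t=0:+1/10080 = 1/10080; (3j)²=4/55 [(4 1 5; 3 1 -4)], sign=-1
B: triangle coeff Δ(4,1,5) = 1/495; Σ_t [0,0]: t=0:+1/80640 = 1/80640; (3j)²=1/11 [(4 1 5; -4 -1 5)], sign=+1
I_A²/I_B² = (4/55)/(1/11) = 4/5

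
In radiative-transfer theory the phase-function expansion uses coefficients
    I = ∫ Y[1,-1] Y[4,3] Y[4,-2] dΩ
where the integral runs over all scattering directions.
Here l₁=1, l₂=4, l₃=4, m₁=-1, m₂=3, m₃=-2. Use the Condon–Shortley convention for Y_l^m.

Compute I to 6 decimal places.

L=9 odd ⇒ parity kills the (l;000) factor ⇒ I = 0

0.000000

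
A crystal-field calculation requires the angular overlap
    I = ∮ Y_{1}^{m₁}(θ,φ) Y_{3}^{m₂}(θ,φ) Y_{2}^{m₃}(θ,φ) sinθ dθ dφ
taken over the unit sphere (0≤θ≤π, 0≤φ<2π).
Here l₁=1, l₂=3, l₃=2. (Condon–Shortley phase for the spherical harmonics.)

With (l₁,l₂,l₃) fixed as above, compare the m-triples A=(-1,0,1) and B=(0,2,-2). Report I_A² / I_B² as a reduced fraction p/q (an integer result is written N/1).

3/5

l's match ⇒ only the (l;m) 3-j factors differ between A and B.
A: triangle coeff Δ(1,3,2) = 1/105; Σ_t [2,2]: t=2:+1/12 = 1/12; (3j)²=1/35 [(1 3 2; -1 0 1)], sign=-1
B: triangle coeff Δ(1,3,2) = 1/105; Σ_t [1,1]: t=1:−1/24 = -1/24; (3j)²=1/21 [(1 3 2; 0 2 -2)], sign=-1
I_A²/I_B² = (1/35)/(1/21) = 3/5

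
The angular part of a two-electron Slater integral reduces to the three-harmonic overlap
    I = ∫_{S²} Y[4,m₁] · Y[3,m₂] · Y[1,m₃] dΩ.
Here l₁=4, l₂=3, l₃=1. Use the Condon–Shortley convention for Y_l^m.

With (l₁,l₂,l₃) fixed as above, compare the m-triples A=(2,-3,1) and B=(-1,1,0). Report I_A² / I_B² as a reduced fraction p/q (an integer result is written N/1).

1/15

Shared (l₁,l₂,l₃)=(4,3,1): N and (l;000)² cancel in I_A²/I_B².
A: Δ = 6!·2!·0!/9! = 1/252; Racah Σ t=0..0: t=0:+1/1440 = 1/1440; ⇒ 3j(4 3 1; 2 -3 1)² = 1/252, sgn +1
B: Δ = 6!·2!·0!/9! = 1/252; Racah Σ t=4..4: t=4:+1/48 = 1/48; ⇒ 3j(4 3 1; -1 1 0)² = 5/84, sgn -1
I_A²/I_B² = (1/252)/(5/84) = 1/15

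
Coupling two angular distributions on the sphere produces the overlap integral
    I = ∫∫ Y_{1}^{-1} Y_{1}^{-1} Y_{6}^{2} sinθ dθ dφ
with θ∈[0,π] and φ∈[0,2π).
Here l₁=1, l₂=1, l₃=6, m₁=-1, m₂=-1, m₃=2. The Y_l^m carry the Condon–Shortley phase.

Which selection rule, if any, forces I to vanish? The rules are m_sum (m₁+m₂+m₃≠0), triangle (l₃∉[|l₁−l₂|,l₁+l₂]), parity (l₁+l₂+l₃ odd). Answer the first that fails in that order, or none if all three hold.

triangle

Σmᵢ = 0  ✓
l₃∈[|l₁−l₂|,l₁+l₂]=[0,2], have l₃=6  ✗
Σlᵢ = 8 ⇒ even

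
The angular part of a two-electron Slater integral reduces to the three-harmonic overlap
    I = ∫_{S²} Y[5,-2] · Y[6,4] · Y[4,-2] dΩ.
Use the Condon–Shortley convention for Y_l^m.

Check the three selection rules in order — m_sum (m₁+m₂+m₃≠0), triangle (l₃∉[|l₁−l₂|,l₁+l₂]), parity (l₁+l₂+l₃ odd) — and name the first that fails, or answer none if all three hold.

parity

Σmᵢ = 0  ✓
l₃∈[|l₁−l₂|,l₁+l₂]=[1,11], have l₃=4  ✓
Σlᵢ = 15 ⇒ odd  ✗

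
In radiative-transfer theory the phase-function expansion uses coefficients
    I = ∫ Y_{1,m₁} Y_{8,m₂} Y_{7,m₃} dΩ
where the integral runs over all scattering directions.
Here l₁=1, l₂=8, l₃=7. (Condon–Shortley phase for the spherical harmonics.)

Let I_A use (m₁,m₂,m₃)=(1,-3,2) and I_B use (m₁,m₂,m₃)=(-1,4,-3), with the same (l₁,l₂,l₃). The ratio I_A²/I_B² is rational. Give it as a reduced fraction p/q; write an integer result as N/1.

5/6

Same 1,8,7: normalisation and zero-m 3j drop out of the ratio.
A: Δ: 2! 0! 14! / 17! → 1/2040; sum: t=0:+1/87091200 = 1/87091200; 3j²(1 8 7; 1 -3 2) = Δ·Π!·Σ² = 11/408  (sign -1)
B: Δ: 2! 0! 14! / 17! → 1/2040; sum: t=2:+1/174182400 = 1/174182400; 3j²(1 8 7; -1 4 -3) = Δ·Π!·Σ² = 11/340  (sign +1)
I_A²/I_B² = (11/408)/(11/340) = 5/6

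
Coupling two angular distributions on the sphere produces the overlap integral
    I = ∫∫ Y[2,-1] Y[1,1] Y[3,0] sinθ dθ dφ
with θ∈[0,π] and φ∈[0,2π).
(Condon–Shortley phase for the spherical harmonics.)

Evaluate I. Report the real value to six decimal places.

Rules hold: Σm=0, L=6 even, 1≤3≤3.
N = 5·3·7 = 105
Δ = 0!·4!·2!/7! = 1/105
Racah Σ t=0..0: t=0:+1/4 = 1/4
⇒ 3j(2 1 3; 0 0 0)² = 3/35, sgn -1
Racah Σ t=0..0: t=0:+1/12 = 1/12
⇒ 3j(2 1 3; -1 1 0)² = 1/35, sgn -1
4πI² = N·(3j₀)²·(3jₘ)² = 9/35
I = +1·√(0.257143/4π) = 0.14304817

0.143048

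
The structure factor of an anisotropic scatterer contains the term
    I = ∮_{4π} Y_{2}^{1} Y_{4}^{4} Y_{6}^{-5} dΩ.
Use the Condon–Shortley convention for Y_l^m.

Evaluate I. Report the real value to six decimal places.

-0.204295

m-sum 0 ✓  L=12 even ✓  2≤6≤6 ✓
Π(2lᵢ+1) = 5×9×13 = 585
triangle coeff Δ(2,4,6) = 1/6435
Σ_t [0,0]: t=0:+1/2304 = 1/2304
(3j)²=5/143 [(2 4 6; 0 0 0)], sign=+1
Σ_t [0,0]: t=0:+1/241920 = 1/241920
(3j)²=1/39 [(2 4 6; 1 4 -5)], sign=-1
⇒ 4πI² = 75/143
I = (-1)√(75/143/(4π)) = -0.20429497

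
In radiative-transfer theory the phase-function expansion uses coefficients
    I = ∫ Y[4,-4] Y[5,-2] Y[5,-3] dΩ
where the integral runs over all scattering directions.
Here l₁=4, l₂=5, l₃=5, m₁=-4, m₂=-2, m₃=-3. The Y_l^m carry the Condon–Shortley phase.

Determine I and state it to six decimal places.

0.000000

m-sum = -4 − 2 − 3 = -9 ≠ 0 ⇒ I = 0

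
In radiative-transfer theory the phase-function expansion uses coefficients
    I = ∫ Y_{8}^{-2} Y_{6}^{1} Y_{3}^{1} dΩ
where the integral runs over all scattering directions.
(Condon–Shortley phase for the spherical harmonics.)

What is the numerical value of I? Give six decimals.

0.000000

l₁+l₂+l₃=17 is odd: 3j(l;000)=0 ⇒ I=0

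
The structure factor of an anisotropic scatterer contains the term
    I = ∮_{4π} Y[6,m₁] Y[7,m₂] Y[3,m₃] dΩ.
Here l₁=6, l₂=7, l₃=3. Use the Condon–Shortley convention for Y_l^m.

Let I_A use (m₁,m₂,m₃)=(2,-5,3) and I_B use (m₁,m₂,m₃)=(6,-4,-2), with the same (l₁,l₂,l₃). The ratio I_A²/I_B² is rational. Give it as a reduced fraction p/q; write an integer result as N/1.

135/22

Shared (l₁,l₂,l₃)=(6,7,3): N and (l;000)² cancel in I_A²/I_B².
A: Δ = 10!·2!·4!/17! = 1/2042040; Racah Σ t=2..2: t=2:+1/3870720 = 1/3870720; ⇒ 3j(6 7 3; 2 -5 3)² = 135/6188, sgn +1
B: Δ = 10!·2!·4!/17! = 1/2042040; Racah Σ t=0..0: t=0:+1/43545600 = 1/43545600; ⇒ 3j(6 7 3; 6 -4 -2)² = 11/3094, sgn -1
I_A²/I_B² = (135/6188)/(11/3094) = 135/22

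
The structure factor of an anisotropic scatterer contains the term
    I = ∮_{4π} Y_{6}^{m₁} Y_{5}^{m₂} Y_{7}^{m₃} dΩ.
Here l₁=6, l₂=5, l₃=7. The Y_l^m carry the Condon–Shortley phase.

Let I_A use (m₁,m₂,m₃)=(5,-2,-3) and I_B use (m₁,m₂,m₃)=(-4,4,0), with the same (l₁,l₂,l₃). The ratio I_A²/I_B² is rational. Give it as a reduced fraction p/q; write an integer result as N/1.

6875/8092

Same 6,5,7: normalisation and zero-m 3j drop out of the ratio.
A: Δ: 4! 8! 6! / 19! → 1/174594420; sum: t=0:+1/4354560 t=1:−1/11612160 = 1/6967296; 3j²(6 5 7; 5 -2 -3) = Δ·Π!·Σ² = 625/50388  (sign +1)
B: Δ: 4! 8! 6! / 19! → 1/174594420; sum: t=3:−1/21772800 t=4:+1/4147200 = 17/87091200; 3j²(6 5 7; -4 4 0) = Δ·Π!·Σ² = 119/8151  (sign -1)
I_A²/I_B² = (625/50388)/(119/8151) = 6875/8092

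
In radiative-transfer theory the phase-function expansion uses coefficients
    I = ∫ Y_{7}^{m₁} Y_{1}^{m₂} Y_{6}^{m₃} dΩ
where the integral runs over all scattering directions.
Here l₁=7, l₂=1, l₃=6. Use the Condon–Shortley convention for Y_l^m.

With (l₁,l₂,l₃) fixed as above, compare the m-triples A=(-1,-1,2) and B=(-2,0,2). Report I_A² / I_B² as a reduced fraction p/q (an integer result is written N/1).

l's match ⇒ only the (l;m) 3-j factors differ between A and B.
A: triangle coeff Δ(7,1,6) = 1/1365; Σ_t [0,0]: t=0:+1/1935360 = 1/1935360; (3j)²=1/91 [(7 1 6; -1 -1 2)], sign=+1
B: triangle coeff Δ(7,1,6) = 1/1365; Σ_t [1,1]: t=1:−1/967680 = -1/967680; (3j)²=3/91 [(7 1 6; -2 0 2)], sign=-1
I_A²/I_B² = (1/91)/(3/91) = 1/3

1/3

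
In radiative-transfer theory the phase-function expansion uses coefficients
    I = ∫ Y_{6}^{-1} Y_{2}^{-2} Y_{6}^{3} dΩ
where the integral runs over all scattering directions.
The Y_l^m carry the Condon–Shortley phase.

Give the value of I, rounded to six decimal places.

0.177674

m-sum 0 ✓  L=14 even ✓  4≤6≤8 ✓
Π(2lᵢ+1) = 13×5×13 = 845
triangle coeff Δ(6,2,6) = 1/90090
Σ_t [0,2]: t=0:+1/69120 t=1:−1/14400 t=2:+1/69120 = -7/172800
(3j)²=14/715 [(6 2 6; 0 0 0)], sign=-1
Σ_t [0,0]: t=0:+1/120960 = 1/120960
(3j)²=24/1001 [(6 2 6; -1 -2 3)], sign=-1
⇒ 4πI² = 48/121
I = (+1)√(48/121/(4π)) = 0.17767364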